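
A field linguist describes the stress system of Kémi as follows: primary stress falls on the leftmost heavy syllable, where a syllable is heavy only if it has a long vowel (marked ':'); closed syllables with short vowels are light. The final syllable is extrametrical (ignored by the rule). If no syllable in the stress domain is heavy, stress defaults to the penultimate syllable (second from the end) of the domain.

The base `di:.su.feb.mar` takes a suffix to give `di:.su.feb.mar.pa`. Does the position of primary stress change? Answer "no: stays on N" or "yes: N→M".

Base `di:.su.feb.mar` (4 syllables):
  The final syllable (4, mar) is extrametrical; the stress domain is syllables 1–3.
  Weights: 1 di: H, 2 su L, 3 feb L.
  Heavy syllables in the domain: 1. The leftmost is syllable 1 (di:).
  → primary stress on syllable 1.
Suffixed `di:.su.feb.mar.pa` (5 syllables):
  The final syllable (5, pa) is extrametrical; the stress domain is syllables 1–4.
  Weights: 1 di: H, 2 su L, 3 feb L, 4 mar L.
  Heavy syllables in the domain: 1. The leftmost is syllable 1 (di:).
  → primary stress on syllable 1.

no: stays on 1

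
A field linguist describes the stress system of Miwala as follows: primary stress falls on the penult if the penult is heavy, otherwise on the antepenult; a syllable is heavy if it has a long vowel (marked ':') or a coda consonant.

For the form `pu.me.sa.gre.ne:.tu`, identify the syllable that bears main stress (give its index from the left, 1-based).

Weights: 4 gre L, 5 ne: H, 6 tu L.
The penult (syllable 5, ne:) is heavy, so it takes stress.
Primary stress: syllable 5 → pu.me.sa.gre.ˈne:.tu.

5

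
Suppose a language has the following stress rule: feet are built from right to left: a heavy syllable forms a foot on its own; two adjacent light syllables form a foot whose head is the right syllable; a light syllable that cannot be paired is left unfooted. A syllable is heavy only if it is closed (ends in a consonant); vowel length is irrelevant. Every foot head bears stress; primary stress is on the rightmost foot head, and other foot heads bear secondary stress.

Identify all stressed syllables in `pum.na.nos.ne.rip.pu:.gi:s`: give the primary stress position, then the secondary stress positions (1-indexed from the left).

Weights: 1 pum H, 2 na L, 3 nos H, 4 ne L, 5 rip H, 6 pu: L, 7 gi:s H.
Parse right to left (heavy = foot alone; LL = one foot; stranded L unfooted): (ˈpum) na (ˈnos) ne (ˈrip) pu: (ˈgi:s).
Foot heads: 1, 3, 5, 7.
Primary stress on the rightmost head = syllable 7.
Secondary stress on 1, 3, 5: ˌpum.na.ˌnos.ne.ˌrip.pu:.ˈgi:s.

primary 7, secondary 1, 3, 5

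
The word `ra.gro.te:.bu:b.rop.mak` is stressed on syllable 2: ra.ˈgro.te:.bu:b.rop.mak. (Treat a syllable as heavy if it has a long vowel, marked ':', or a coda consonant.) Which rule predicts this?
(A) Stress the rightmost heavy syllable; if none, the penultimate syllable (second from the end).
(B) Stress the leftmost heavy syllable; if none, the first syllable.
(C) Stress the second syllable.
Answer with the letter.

C

Rule A → syllable 6 (observed: 2).
Rule B → syllable 3 (observed: 2).
Rule C → syllable 2 ✓.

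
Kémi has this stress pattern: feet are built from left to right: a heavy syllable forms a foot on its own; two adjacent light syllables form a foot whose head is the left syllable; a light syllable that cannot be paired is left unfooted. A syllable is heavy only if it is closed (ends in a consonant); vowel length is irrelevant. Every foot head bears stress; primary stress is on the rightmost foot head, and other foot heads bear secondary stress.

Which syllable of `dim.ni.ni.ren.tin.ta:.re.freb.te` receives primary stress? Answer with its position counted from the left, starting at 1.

8

Weights: 1 dim H, 2 ni L, 3 ni L, 4 ren H, 5 tin H, 6 ta: L, 7 re L, 8 freb H, 9 te L.
Parse left to right (heavy = foot alone; LL = one foot; stranded L unfooted): (ˈdim) (ˈni.ni) (ˈren) (ˈtin) (ˈta:.re) (ˈfreb) te.
Foot heads: 1, 2, 4, 5, 6, 8.
Primary stress on the rightmost head = syllable 8.
Primary stress: syllable 8 → dim.ni.ni.ren.tin.ta:.re.ˈfreb.te.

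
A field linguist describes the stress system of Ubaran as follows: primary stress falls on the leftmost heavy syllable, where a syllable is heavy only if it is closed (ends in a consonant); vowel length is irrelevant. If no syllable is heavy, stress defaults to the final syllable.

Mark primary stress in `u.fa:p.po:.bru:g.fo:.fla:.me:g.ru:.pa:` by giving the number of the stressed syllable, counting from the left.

2

Weights: 1 u L, 2 fa:p H, 3 po: L, 4 bru:g H, 5 fo: L, 6 fla: L, 7 me:g H, 8 ru: L, 9 pa: L.
Heavy syllables in the domain: 2, 4, 7. The leftmost is syllable 2 (fa:p).
Primary stress: syllable 2 → u.ˈfa:p.po:.bru:g.fo:.fla:.me:g.ru:.pa:.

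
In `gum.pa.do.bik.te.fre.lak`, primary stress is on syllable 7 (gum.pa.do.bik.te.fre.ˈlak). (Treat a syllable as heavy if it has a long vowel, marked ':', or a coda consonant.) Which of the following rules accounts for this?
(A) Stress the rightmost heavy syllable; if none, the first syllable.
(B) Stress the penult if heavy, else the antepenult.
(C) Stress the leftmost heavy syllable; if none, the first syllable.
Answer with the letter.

Rule A → syllable 7 ✓.
Rule B → syllable 5 (observed: 7).
Rule C → syllable 1 (observed: 7).

A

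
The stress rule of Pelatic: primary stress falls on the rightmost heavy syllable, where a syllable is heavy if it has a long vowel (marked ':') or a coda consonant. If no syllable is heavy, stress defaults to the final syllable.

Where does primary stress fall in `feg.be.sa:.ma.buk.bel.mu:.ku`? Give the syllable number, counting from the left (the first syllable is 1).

7

Weights: 1 feg H, 2 be L, 3 sa: H, 4 ma L, 5 buk H, 6 bel H, 7 mu: H, 8 ku L.
Heavy syllables in the domain: 1, 3, 5, 6, 7. The rightmost is syllable 7 (mu:).
Primary stress: syllable 7 → feg.be.sa:.ma.buk.bel.ˈmu:.ku.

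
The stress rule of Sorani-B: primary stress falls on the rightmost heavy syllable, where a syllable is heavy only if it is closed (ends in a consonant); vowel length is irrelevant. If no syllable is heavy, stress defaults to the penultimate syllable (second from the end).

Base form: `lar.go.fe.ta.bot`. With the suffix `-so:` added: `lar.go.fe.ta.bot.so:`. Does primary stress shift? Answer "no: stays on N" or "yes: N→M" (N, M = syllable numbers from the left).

no: stays on 5

Base `lar.go.fe.ta.bot` (5 syllables):
  Weights: 1 lar H, 2 go L, 3 fe L, 4 ta L, 5 bot H.
  Heavy syllables in the domain: 1, 5. The rightmost is syllable 5 (bot).
  → primary stress on syllable 5.
Suffixed `lar.go.fe.ta.bot.so:` (6 syllables):
  Weights: 1 lar H, 2 go L, 3 fe L, 4 ta L, 5 bot H, 6 so: L.
  Heavy syllables in the domain: 1, 5. The rightmost is syllable 5 (bot).
  → primary stress on syllable 5.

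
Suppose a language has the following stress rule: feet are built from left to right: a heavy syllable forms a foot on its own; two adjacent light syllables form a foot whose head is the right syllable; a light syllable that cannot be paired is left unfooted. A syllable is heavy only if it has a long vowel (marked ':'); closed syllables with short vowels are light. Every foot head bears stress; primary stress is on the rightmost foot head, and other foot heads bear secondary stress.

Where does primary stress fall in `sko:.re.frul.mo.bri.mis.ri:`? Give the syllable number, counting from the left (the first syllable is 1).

Weights: 1 sko: H, 2 re L, 3 frul L, 4 mo L, 5 bri L, 6 mis L, 7 ri: H.
Parse left to right (heavy = foot alone; LL = one foot; stranded L unfooted): (ˈsko:) (re.ˈfrul) (mo.ˈbri) mis (ˈri:).
Foot heads: 1, 3, 5, 7.
Primary stress on the rightmost head = syllable 7.
Primary stress: syllable 7 → sko:.re.frul.mo.bri.mis.ˈri:.

7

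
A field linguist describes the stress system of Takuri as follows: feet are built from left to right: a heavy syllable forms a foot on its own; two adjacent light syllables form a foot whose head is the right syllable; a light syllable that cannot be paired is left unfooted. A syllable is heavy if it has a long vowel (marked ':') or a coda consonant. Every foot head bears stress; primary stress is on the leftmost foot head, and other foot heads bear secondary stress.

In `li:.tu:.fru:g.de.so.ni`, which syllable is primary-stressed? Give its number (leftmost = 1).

Weights: 1 li: H, 2 tu: H, 3 fru:g H, 4 de L, 5 so L, 6 ni L.
Parse left to right (heavy = foot alone; LL = one foot; stranded L unfooted): (ˈli:) (ˈtu:) (ˈfru:g) (de.ˈso) ni.
Foot heads: 1, 2, 3, 5.
Primary stress on the leftmost head = syllable 1.
Primary stress: syllable 1 → ˈli:.tu:.fru:g.de.so.ni.

1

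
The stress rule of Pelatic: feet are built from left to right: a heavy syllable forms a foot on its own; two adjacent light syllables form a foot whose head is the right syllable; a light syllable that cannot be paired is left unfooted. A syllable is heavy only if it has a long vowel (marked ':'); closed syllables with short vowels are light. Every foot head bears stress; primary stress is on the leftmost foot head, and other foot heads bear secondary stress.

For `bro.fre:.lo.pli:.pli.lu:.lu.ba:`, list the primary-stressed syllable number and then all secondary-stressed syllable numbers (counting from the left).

primary 2, secondary 4, 6, 8

Weights: 1 bro L, 2 fre: H, 3 lo L, 4 pli: H, 5 pli L, 6 lu: H, 7 lu L, 8 ba: H.
Parse left to right (heavy = foot alone; LL = one foot; stranded L unfooted): bro (ˈfre:) lo (ˈpli:) pli (ˈlu:) lu (ˈba:).
Foot heads: 2, 4, 6, 8.
Primary stress on the leftmost head = syllable 2.
Secondary stress on 4, 6, 8: bro.ˈfre:.lo.ˌpli:.pli.ˌlu:.lu.ˌba:.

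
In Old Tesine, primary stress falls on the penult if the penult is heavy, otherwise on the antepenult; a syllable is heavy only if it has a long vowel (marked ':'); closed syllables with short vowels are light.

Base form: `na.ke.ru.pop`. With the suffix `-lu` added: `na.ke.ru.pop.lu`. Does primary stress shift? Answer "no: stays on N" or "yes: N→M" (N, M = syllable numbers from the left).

yes: 2→3

Base `na.ke.ru.pop` (4 syllables):
  Weights: 2 ke L, 3 ru L, 4 pop L.
  The penult (syllable 3, ru) is light, so stress falls on the antepenult (syllable 2, ke).
  → primary stress on syllable 2.
Suffixed `na.ke.ru.pop.lu` (5 syllables):
  Weights: 3 ru L, 4 pop L, 5 lu L.
  The penult (syllable 4, pop) is light, so stress falls on the antepenult (syllable 3, ru).
  → primary stress on syllable 3.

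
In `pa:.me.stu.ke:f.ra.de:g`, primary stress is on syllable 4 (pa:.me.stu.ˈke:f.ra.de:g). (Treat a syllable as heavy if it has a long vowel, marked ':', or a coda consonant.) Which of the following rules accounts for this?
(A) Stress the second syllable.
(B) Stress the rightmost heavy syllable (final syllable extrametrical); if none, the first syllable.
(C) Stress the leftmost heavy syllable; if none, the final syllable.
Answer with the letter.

B

Rule A → syllable 2 (observed: 4).
Rule B → syllable 4 ✓.
Rule C → syllable 1 (observed: 4).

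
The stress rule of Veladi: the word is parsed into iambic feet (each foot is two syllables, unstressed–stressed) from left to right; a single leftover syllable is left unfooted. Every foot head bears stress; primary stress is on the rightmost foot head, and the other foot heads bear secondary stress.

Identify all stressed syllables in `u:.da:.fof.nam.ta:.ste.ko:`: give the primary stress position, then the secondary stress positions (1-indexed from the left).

primary 6, secondary 2, 4

Parse left to right into iambic (σˈσ) feet: (u:.ˈda:) (fof.ˈnam) (ta:.ˈste) ko:. Syllable 7 is left unfooted.
Foot heads (stressed positions): 2, 4, 6.
End Rule Rightmost: primary stress on the rightmost head = syllable 6.
Secondary stress on 2, 4: u:.ˌda:.fof.ˌnam.ta:.ˈste.ko:.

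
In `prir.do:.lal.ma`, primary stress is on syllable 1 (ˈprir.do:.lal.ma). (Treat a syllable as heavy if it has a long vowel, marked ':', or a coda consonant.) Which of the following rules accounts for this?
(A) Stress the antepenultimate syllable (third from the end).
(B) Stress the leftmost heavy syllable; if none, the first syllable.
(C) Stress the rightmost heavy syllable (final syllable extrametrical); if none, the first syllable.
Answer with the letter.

B

Rule A → syllable 2 (observed: 1).
Rule B → syllable 1 ✓.
Rule C → syllable 3 (observed: 1).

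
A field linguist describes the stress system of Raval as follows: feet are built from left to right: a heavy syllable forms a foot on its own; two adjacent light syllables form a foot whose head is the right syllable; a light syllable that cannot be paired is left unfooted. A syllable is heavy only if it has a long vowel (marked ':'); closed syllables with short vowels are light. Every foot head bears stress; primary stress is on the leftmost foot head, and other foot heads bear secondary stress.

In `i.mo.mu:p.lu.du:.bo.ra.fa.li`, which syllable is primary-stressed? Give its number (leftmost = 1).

Weights: 1 i L, 2 mo L, 3 mu:p H, 4 lu L, 5 du: H, 6 bo L, 7 ra L, 8 fa L, 9 li L.
Parse left to right (heavy = foot alone; LL = one foot; stranded L unfooted): (i.ˈmo) (ˈmu:p) lu (ˈdu:) (bo.ˈra) (fa.ˈli).
Foot heads: 2, 3, 5, 7, 9.
Primary stress on the leftmost head = syllable 2.
Primary stress: syllable 2 → i.ˈmo.mu:p.lu.du:.bo.ra.fa.li.

2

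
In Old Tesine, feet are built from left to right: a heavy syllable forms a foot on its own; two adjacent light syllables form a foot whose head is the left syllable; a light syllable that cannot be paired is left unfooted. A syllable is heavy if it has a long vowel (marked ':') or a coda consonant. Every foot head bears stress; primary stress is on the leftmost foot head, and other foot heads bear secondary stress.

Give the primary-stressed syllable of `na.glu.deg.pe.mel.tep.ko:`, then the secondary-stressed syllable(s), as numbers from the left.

Weights: 1 na L, 2 glu L, 3 deg H, 4 pe L, 5 mel H, 6 tep H, 7 ko: H.
Parse left to right (heavy = foot alone; LL = one foot; stranded L unfooted): (ˈna.glu) (ˈdeg) pe (ˈmel) (ˈtep) (ˈko:).
Foot heads: 1, 3, 5, 6, 7.
Primary stress on the leftmost head = syllable 1.
Secondary stress on 3, 5, 6, 7: ˈna.glu.ˌdeg.pe.ˌmel.ˌtep.ˌko:.

primary 1, secondary 3, 5, 6, 7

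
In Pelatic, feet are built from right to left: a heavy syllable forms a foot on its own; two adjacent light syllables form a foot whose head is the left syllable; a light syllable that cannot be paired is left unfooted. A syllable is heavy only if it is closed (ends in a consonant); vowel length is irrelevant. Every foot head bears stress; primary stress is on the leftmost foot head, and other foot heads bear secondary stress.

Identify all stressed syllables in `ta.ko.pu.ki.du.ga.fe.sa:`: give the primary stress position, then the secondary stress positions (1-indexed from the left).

primary 1, secondary 3, 5, 7

Weights: 1 ta L, 2 ko L, 3 pu L, 4 ki L, 5 du L, 6 ga L, 7 fe L, 8 sa: L.
Parse right to left (heavy = foot alone; LL = one foot; stranded L unfooted): (ˈta.ko) (ˈpu.ki) (ˈdu.ga) (ˈfe.sa:).
Foot heads: 1, 3, 5, 7.
Primary stress on the leftmost head = syllable 1.
Secondary stress on 3, 5, 7: ˈta.ko.ˌpu.ki.ˌdu.ga.ˌfe.sa:.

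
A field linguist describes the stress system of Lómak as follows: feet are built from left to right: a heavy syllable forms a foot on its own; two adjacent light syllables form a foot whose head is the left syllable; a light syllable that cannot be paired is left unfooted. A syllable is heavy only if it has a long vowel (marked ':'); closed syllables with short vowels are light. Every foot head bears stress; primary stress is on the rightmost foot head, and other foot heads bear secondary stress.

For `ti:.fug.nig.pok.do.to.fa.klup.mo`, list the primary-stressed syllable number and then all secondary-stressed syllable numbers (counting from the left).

primary 8, secondary 1, 2, 4, 6

Weights: 1 ti: H, 2 fug L, 3 nig L, 4 pok L, 5 do L, 6 to L, 7 fa L, 8 klup L, 9 mo L.
Parse left to right (heavy = foot alone; LL = one foot; stranded L unfooted): (ˈti:) (ˈfug.nig) (ˈpok.do) (ˈto.fa) (ˈklup.mo).
Foot heads: 1, 2, 4, 6, 8.
Primary stress on the rightmost head = syllable 8.
Secondary stress on 1, 2, 4, 6: ˌti:.ˌfug.nig.ˌpok.do.ˌto.fa.ˈklup.mo.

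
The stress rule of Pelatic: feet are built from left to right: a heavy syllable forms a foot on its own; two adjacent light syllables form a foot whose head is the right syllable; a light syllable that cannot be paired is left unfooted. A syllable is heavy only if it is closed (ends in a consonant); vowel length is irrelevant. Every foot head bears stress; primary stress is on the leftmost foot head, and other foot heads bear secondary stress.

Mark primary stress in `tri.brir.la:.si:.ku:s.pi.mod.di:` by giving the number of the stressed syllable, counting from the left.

Weights: 1 tri L, 2 brir H, 3 la: L, 4 si: L, 5 ku:s H, 6 pi L, 7 mod H, 8 di: L.
Parse left to right (heavy = foot alone; LL = one foot; stranded L unfooted): tri (ˈbrir) (la:.ˈsi:) (ˈku:s) pi (ˈmod) di:.
Foot heads: 2, 4, 5, 7.
Primary stress on the leftmost head = syllable 2.
Primary stress: syllable 2 → tri.ˈbrir.la:.si:.ku:s.pi.mod.di:.

2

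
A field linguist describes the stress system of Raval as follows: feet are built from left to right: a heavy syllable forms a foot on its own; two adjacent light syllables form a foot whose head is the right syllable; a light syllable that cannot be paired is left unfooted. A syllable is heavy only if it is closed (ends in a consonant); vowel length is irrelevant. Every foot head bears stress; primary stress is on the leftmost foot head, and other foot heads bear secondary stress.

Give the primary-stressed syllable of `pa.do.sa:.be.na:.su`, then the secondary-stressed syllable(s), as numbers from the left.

Weights: 1 pa L, 2 do L, 3 sa: L, 4 be L, 5 na: L, 6 su L.
Parse left to right (heavy = foot alone; LL = one foot; stranded L unfooted): (pa.ˈdo) (sa:.ˈbe) (na:.ˈsu).
Foot heads: 2, 4, 6.
Primary stress on the leftmost head = syllable 2.
Secondary stress on 4, 6: pa.ˈdo.sa:.ˌbe.na:.ˌsu.

primary 2, secondary 4, 6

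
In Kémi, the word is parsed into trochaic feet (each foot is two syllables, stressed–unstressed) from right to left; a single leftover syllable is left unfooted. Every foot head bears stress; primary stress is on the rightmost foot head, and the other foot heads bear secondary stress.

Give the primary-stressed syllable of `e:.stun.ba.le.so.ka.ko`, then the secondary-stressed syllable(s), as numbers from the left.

primary 6, secondary 2, 4

Parse right to left into trochaic (ˈσσ) feet: e: (ˈstun.ba) (ˈle.so) (ˈka.ko). Syllable 1 is left unfooted.
Foot heads (stressed positions): 2, 4, 6.
End Rule Rightmost: primary stress on the rightmost head = syllable 6.
Secondary stress on 2, 4: e:.ˌstun.ba.ˌle.so.ˈka.ko.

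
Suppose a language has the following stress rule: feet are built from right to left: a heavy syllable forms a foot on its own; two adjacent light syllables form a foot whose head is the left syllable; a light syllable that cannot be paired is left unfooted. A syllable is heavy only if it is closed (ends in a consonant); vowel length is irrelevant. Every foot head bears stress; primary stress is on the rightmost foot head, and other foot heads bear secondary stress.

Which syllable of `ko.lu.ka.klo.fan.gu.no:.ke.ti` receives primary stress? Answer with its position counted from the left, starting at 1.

8

Weights: 1 ko L, 2 lu L, 3 ka L, 4 klo L, 5 fan H, 6 gu L, 7 no: L, 8 ke L, 9 ti L.
Parse right to left (heavy = foot alone; LL = one foot; stranded L unfooted): (ˈko.lu) (ˈka.klo) (ˈfan) (ˈgu.no:) (ˈke.ti).
Foot heads: 1, 3, 5, 6, 8.
Primary stress on the rightmost head = syllable 8.
Primary stress: syllable 8 → ko.lu.ka.klo.fan.gu.no:.ˈke.ti.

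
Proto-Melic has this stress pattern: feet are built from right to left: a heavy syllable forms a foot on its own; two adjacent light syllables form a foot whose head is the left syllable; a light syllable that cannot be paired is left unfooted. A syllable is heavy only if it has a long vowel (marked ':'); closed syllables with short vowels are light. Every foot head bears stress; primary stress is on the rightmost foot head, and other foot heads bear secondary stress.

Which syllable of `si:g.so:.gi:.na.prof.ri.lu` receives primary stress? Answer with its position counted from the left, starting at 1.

6

Weights: 1 si:g H, 2 so: H, 3 gi: H, 4 na L, 5 prof L, 6 ri L, 7 lu L.
Parse right to left (heavy = foot alone; LL = one foot; stranded L unfooted): (ˈsi:g) (ˈso:) (ˈgi:) (ˈna.prof) (ˈri.lu).
Foot heads: 1, 2, 3, 4, 6.
Primary stress on the rightmost head = syllable 6.
Primary stress: syllable 6 → si:g.so:.gi:.na.prof.ˈri.lu.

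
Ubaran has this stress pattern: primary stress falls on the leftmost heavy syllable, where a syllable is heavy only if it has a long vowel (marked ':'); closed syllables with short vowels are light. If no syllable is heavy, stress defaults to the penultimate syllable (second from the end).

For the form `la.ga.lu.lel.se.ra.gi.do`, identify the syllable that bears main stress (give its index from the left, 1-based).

Weights: 1 la L, 2 ga L, 3 lu L, 4 lel L, 5 se L, 6 ra L, 7 gi L, 8 do L.
No heavy syllable in the domain; default to the penultimate syllable (second from the end) = syllable 7.
Primary stress: syllable 7 → la.ga.lu.lel.se.ra.ˈgi.do.

7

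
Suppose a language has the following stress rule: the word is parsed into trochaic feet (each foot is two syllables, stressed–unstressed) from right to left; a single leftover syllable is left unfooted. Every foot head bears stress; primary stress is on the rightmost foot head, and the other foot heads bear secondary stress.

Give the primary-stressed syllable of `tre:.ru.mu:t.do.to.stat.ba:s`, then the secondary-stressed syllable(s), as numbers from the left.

primary 6, secondary 2, 4

Parse right to left into trochaic (ˈσσ) feet: tre: (ˈru.mu:t) (ˈdo.to) (ˈstat.ba:s). Syllable 1 is left unfooted.
Foot heads (stressed positions): 2, 4, 6.
End Rule Rightmost: primary stress on the rightmost head = syllable 6.
Secondary stress on 2, 4: tre:.ˌru.mu:t.ˌdo.to.ˈstat.ba:s.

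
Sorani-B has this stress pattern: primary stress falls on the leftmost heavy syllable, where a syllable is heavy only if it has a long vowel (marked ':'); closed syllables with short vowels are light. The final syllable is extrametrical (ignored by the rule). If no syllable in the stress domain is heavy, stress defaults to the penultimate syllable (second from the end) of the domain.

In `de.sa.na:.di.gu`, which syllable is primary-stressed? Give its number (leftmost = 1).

The final syllable (5, gu) is extrametrical; the stress domain is syllables 1–4.
Weights: 1 de L, 2 sa L, 3 na: H, 4 di L.
Heavy syllables in the domain: 3. The leftmost is syllable 3 (na:).
Primary stress: syllable 3 → de.sa.ˈna:.di.gu.

3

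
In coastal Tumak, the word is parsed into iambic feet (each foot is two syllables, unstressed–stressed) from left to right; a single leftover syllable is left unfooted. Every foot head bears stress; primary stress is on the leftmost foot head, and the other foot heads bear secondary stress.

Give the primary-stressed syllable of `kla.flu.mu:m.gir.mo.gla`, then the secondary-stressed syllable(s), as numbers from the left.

Parse left to right into iambic (σˈσ) feet: (kla.ˈflu) (mu:m.ˈgir) (mo.ˈgla).
Foot heads (stressed positions): 2, 4, 6.
End Rule Leftmost: primary stress on the leftmost head = syllable 2.
Secondary stress on 4, 6: kla.ˈflu.mu:m.ˌgir.mo.ˌgla.

primary 2, secondary 4, 6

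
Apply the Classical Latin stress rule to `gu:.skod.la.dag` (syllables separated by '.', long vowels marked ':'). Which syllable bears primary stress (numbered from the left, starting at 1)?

2

Classical Latin: stress the penult if heavy (long vowel or closed), else the antepenult.
Weights: 2 skod H, 3 la L, 4 dag H.
The penult (syllable 3, la) is light, so stress falls on the antepenult (syllable 2, skod).
Stress on syllable 2: gu:.ˈskod.la.dag.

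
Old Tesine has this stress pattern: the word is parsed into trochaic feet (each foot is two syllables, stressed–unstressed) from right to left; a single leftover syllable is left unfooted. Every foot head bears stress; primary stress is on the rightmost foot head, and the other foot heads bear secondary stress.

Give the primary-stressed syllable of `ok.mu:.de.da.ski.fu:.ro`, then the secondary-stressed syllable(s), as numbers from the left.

Parse right to left into trochaic (ˈσσ) feet: ok (ˈmu:.de) (ˈda.ski) (ˈfu:.ro). Syllable 1 is left unfooted.
Foot heads (stressed positions): 2, 4, 6.
End Rule Rightmost: primary stress on the rightmost head = syllable 6.
Secondary stress on 2, 4: ok.ˌmu:.de.ˌda.ski.ˈfu:.ro.

primary 6, secondary 2, 4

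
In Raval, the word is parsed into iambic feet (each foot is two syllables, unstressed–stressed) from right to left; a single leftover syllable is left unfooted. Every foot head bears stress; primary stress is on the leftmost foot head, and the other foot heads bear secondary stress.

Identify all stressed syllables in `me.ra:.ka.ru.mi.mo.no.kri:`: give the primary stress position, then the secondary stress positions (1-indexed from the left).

Parse right to left into iambic (σˈσ) feet: (me.ˈra:) (ka.ˈru) (mi.ˈmo) (no.ˈkri:).
Foot heads (stressed positions): 2, 4, 6, 8.
End Rule Leftmost: primary stress on the leftmost head = syllable 2.
Secondary stress on 4, 6, 8: me.ˈra:.ka.ˌru.mi.ˌmo.no.ˌkri:.

primary 2, secondary 4, 6, 8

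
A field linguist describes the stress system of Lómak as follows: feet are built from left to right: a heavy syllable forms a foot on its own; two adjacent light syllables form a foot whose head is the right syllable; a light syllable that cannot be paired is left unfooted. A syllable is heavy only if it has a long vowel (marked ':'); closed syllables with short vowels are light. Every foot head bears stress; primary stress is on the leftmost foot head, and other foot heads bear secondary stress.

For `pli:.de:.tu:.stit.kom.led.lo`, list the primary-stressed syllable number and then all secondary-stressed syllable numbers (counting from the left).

Weights: 1 pli: H, 2 de: H, 3 tu: H, 4 stit L, 5 kom L, 6 led L, 7 lo L.
Parse left to right (heavy = foot alone; LL = one foot; stranded L unfooted): (ˈpli:) (ˈde:) (ˈtu:) (stit.ˈkom) (led.ˈlo).
Foot heads: 1, 2, 3, 5, 7.
Primary stress on the leftmost head = syllable 1.
Secondary stress on 2, 3, 5, 7: ˈpli:.ˌde:.ˌtu:.stit.ˌkom.led.ˌlo.

primary 1, secondary 2, 3, 5, 7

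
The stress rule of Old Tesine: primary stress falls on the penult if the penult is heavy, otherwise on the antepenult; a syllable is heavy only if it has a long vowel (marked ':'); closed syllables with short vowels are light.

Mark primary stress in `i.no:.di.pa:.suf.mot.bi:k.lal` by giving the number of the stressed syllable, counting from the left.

Weights: 6 mot L, 7 bi:k H, 8 lal L.
The penult (syllable 7, bi:k) is heavy, so it takes stress.
Primary stress: syllable 7 → i.no:.di.pa:.suf.mot.ˈbi:k.lal.

7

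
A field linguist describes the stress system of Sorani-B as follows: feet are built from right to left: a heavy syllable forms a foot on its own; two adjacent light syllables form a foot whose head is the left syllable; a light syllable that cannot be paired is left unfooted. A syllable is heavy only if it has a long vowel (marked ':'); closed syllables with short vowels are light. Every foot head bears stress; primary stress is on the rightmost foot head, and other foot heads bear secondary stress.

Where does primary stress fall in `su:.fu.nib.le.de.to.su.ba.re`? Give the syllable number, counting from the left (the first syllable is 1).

8

Weights: 1 su: H, 2 fu L, 3 nib L, 4 le L, 5 de L, 6 to L, 7 su L, 8 ba L, 9 re L.
Parse right to left (heavy = foot alone; LL = one foot; stranded L unfooted): (ˈsu:) (ˈfu.nib) (ˈle.de) (ˈto.su) (ˈba.re).
Foot heads: 1, 2, 4, 6, 8.
Primary stress on the rightmost head = syllable 8.
Primary stress: syllable 8 → su:.fu.nib.le.de.to.su.ˈba.re.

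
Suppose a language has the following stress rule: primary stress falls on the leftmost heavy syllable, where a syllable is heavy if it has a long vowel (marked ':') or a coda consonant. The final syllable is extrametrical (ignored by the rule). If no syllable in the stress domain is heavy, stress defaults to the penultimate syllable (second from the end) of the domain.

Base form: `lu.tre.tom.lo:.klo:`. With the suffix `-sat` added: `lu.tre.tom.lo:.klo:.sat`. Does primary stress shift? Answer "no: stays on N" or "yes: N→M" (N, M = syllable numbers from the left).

no: stays on 3

Base `lu.tre.tom.lo:.klo:` (5 syllables):
  The final syllable (5, klo:) is extrametrical; the stress domain is syllables 1–4.
  Weights: 1 lu L, 2 tre L, 3 tom H, 4 lo: H.
  Heavy syllables in the domain: 3, 4. The leftmost is syllable 3 (tom).
  → primary stress on syllable 3.
Suffixed `lu.tre.tom.lo:.klo:.sat` (6 syllables):
  The final syllable (6, sat) is extrametrical; the stress domain is syllables 1–5.
  Weights: 1 lu L, 2 tre L, 3 tom H, 4 lo: H, 5 klo: H.
  Heavy syllables in the domain: 3, 4, 5. The leftmost is syllable 3 (tom).
  → primary stress on syllable 3.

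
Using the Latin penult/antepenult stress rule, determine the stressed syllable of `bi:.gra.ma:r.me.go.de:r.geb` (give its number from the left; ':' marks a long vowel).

Classical Latin: stress the penult if heavy (long vowel or closed), else the antepenult.
Weights: 5 go L, 6 de:r H, 7 geb H.
The penult (syllable 6, de:r) is heavy, so it takes stress.
Stress on syllable 6: bi:.gra.ma:r.me.go.ˈde:r.geb.

6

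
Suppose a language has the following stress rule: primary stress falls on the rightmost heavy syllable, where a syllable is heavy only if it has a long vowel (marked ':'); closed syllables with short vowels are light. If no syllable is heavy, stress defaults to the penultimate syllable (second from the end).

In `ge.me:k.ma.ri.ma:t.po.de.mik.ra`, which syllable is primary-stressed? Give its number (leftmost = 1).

Weights: 1 ge L, 2 me:k H, 3 ma L, 4 ri L, 5 ma:t H, 6 po L, 7 de L, 8 mik L, 9 ra L.
Heavy syllables in the domain: 2, 5. The rightmost is syllable 5 (ma:t).
Primary stress: syllable 5 → ge.me:k.ma.ri.ˈma:t.po.de.mik.ra.

5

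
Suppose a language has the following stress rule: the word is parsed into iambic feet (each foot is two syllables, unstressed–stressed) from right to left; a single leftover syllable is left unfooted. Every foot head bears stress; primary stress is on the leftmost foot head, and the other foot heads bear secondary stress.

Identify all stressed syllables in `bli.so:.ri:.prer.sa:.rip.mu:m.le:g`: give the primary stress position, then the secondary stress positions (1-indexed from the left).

primary 2, secondary 4, 6, 8

Parse right to left into iambic (σˈσ) feet: (bli.ˈso:) (ri:.ˈprer) (sa:.ˈrip) (mu:m.ˈle:g).
Foot heads (stressed positions): 2, 4, 6, 8.
End Rule Leftmost: primary stress on the leftmost head = syllable 2.
Secondary stress on 4, 6, 8: bli.ˈso:.ri:.ˌprer.sa:.ˌrip.mu:m.ˌle:g.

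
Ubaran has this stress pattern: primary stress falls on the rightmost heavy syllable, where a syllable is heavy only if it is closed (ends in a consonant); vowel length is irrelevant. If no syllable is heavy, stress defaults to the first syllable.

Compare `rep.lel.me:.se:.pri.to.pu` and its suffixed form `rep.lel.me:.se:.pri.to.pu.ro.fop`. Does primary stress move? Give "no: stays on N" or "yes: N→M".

yes: 2→9

Base `rep.lel.me:.se:.pri.to.pu` (7 syllables):
  Weights: 1 rep H, 2 lel H, 3 me: L, 4 se: L, 5 pri L, 6 to L, 7 pu L.
  Heavy syllables in the domain: 1, 2. The rightmost is syllable 2 (lel).
  → primary stress on syllable 2.
Suffixed `rep.lel.me:.se:.pri.to.pu.ro.fop` (9 syllables):
  Weights: 1 rep H, 2 lel H, 3 me: L, 4 se: L, 5 pri L, 6 to L, 7 pu L, 8 ro L, 9 fop H.
  Heavy syllables in the domain: 1, 2, 9. The rightmost is syllable 9 (fop).
  → primary stress on syllable 9.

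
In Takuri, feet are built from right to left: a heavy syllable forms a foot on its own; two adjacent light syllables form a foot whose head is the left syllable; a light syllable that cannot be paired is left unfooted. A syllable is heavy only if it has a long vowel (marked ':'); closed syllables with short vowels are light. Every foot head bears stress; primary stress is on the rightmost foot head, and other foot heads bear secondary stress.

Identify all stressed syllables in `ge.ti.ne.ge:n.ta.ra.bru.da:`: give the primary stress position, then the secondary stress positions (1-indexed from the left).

primary 8, secondary 2, 4, 6

Weights: 1 ge L, 2 ti L, 3 ne L, 4 ge:n H, 5 ta L, 6 ra L, 7 bru L, 8 da: H.
Parse right to left (heavy = foot alone; LL = one foot; stranded L unfooted): ge (ˈti.ne) (ˈge:n) ta (ˈra.bru) (ˈda:).
Foot heads: 2, 4, 6, 8.
Primary stress on the rightmost head = syllable 8.
Secondary stress on 2, 4, 6: ge.ˌti.ne.ˌge:n.ta.ˌra.bru.ˈda:.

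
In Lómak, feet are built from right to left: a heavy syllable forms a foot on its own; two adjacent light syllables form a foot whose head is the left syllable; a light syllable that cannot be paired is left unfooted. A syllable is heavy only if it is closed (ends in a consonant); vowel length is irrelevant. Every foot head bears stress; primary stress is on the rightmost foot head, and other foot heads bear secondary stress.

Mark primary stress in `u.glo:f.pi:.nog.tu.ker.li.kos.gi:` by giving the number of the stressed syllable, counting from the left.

8

Weights: 1 u L, 2 glo:f H, 3 pi: L, 4 nog H, 5 tu L, 6 ker H, 7 li L, 8 kos H, 9 gi: L.
Parse right to left (heavy = foot alone; LL = one foot; stranded L unfooted): u (ˈglo:f) pi: (ˈnog) tu (ˈker) li (ˈkos) gi:.
Foot heads: 2, 4, 6, 8.
Primary stress on the rightmost head = syllable 8.
Primary stress: syllable 8 → u.glo:f.pi:.nog.tu.ker.li.ˈkos.gi:.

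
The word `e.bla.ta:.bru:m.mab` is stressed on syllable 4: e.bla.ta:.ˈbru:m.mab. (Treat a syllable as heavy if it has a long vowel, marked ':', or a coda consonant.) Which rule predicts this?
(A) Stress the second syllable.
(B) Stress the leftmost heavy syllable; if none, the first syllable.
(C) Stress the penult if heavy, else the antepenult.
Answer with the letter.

C

Rule A → syllable 2 (observed: 4).
Rule B → syllable 3 (observed: 4).
Rule C → syllable 4 ✓.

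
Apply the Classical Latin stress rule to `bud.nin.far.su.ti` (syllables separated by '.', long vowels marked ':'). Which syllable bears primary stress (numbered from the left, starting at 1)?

3

Classical Latin: stress the penult if heavy (long vowel or closed), else the antepenult.
Weights: 3 far H, 4 su L, 5 ti L.
The penult (syllable 4, su) is light, so stress falls on the antepenult (syllable 3, far).
Stress on syllable 3: bud.nin.ˈfar.su.ti.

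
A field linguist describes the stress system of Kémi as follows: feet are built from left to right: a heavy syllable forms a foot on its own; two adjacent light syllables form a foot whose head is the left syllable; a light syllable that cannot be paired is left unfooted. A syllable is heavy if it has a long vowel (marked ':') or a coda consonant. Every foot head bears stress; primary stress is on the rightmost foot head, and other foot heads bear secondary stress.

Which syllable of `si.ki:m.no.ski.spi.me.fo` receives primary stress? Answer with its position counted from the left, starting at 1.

5

Weights: 1 si L, 2 ki:m H, 3 no L, 4 ski L, 5 spi L, 6 me L, 7 fo L.
Parse left to right (heavy = foot alone; LL = one foot; stranded L unfooted): si (ˈki:m) (ˈno.ski) (ˈspi.me) fo.
Foot heads: 2, 3, 5.
Primary stress on the rightmost head = syllable 5.
Primary stress: syllable 5 → si.ki:m.no.ski.ˈspi.me.fo.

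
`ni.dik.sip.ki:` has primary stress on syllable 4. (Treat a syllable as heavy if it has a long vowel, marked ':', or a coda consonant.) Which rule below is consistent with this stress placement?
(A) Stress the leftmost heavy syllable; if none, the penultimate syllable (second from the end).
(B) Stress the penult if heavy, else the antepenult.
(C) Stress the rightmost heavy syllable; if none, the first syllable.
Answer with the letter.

Rule A → syllable 2 (observed: 4).
Rule B → syllable 3 (observed: 4).
Rule C → syllable 4 ✓.

C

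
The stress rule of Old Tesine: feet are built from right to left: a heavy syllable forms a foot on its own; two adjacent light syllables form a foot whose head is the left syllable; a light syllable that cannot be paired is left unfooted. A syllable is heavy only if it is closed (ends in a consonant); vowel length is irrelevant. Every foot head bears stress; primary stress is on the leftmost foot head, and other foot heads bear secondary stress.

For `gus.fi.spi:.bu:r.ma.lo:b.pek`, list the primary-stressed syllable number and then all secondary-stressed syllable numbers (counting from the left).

primary 1, secondary 2, 4, 6, 7

Weights: 1 gus H, 2 fi L, 3 spi: L, 4 bu:r H, 5 ma L, 6 lo:b H, 7 pek H.
Parse right to left (heavy = foot alone; LL = one foot; stranded L unfooted): (ˈgus) (ˈfi.spi:) (ˈbu:r) ma (ˈlo:b) (ˈpek).
Foot heads: 1, 2, 4, 6, 7.
Primary stress on the leftmost head = syllable 1.
Secondary stress on 2, 4, 6, 7: ˈgus.ˌfi.spi:.ˌbu:r.ma.ˌlo:b.ˌpek.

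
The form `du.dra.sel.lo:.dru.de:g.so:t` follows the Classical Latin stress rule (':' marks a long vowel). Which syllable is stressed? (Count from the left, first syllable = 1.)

6

Classical Latin: stress the penult if heavy (long vowel or closed), else the antepenult.
Weights: 5 dru L, 6 de:g H, 7 so:t H.
The penult (syllable 6, de:g) is heavy, so it takes stress.
Stress on syllable 6: du.dra.sel.lo:.dru.ˈde:g.so:t.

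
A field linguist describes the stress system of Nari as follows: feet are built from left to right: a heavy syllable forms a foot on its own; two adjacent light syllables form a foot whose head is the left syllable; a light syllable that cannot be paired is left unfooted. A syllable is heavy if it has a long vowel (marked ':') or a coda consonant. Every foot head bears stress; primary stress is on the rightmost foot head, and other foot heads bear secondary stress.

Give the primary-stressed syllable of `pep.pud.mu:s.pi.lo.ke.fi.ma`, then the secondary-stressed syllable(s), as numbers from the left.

primary 6, secondary 1, 2, 3, 4

Weights: 1 pep H, 2 pud H, 3 mu:s H, 4 pi L, 5 lo L, 6 ke L, 7 fi L, 8 ma L.
Parse left to right (heavy = foot alone; LL = one foot; stranded L unfooted): (ˈpep) (ˈpud) (ˈmu:s) (ˈpi.lo) (ˈke.fi) ma.
Foot heads: 1, 2, 3, 4, 6.
Primary stress on the rightmost head = syllable 6.
Secondary stress on 1, 2, 3, 4: ˌpep.ˌpud.ˌmu:s.ˌpi.lo.ˈke.fi.ma.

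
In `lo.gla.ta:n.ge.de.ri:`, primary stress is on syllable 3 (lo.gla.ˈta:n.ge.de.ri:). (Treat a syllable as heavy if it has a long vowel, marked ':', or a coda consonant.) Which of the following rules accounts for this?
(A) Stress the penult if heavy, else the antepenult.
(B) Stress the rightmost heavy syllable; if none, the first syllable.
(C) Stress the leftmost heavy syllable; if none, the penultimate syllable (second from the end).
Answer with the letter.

C

Rule A → syllable 4 (observed: 3).
Rule B → syllable 6 (observed: 3).
Rule C → syllable 3 ✓.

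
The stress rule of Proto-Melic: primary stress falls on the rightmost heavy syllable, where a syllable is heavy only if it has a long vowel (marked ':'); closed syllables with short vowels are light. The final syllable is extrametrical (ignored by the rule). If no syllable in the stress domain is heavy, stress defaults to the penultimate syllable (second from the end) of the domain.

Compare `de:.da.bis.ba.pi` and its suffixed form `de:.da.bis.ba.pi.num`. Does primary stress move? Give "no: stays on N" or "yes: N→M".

Base `de:.da.bis.ba.pi` (5 syllables):
  The final syllable (5, pi) is extrametrical; the stress domain is syllables 1–4.
  Weights: 1 de: H, 2 da L, 3 bis L, 4 ba L.
  Heavy syllables in the domain: 1. The rightmost is syllable 1 (de:).
  → primary stress on syllable 1.
Suffixed `de:.da.bis.ba.pi.num` (6 syllables):
  The final syllable (6, num) is extrametrical; the stress domain is syllables 1–5.
  Weights: 1 de: H, 2 da L, 3 bis L, 4 ba L, 5 pi L.
  Heavy syllables in the domain: 1. The rightmost is syllable 1 (de:).
  → primary stress on syllable 1.

no: stays on 1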